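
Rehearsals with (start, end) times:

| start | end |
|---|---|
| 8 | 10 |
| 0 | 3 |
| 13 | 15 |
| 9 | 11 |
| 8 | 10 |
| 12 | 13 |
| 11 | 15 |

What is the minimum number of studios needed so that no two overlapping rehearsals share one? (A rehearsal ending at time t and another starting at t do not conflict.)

3

starts: [0, 8, 8, 9, 11, 12, 13]
ends:   [3, 10, 10, 11, 13, 15, 15]
s0→1 e3→0 s8→1 s8→2 s9→3  — peak 3.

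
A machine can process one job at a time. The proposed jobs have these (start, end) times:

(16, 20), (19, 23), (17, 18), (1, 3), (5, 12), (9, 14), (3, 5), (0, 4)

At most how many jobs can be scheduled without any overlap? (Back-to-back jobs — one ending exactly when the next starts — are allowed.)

5

By end time: (1,3), (0,4), (3,5), (5,12), (9,14), (17,18), (16,20), (19,23).
Pick (1,3); next start ≥ 3 → (3,5); next start ≥ 5 → (5,12); next start ≥ 12 → (17,18); next start ≥ 18 → (19,23).
Selected 5 jobs.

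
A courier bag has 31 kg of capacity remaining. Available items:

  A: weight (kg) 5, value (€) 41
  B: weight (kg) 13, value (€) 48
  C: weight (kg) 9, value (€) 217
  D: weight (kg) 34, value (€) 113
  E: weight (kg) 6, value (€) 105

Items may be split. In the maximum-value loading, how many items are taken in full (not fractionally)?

Sort by value per unit weight and fill in that order.
Order: C (217/9=24.11) > E (105/6=17.50) > A (41/5=8.20) > B (48/13=3.69) > D (113/34=3.32)
Fill: take C (9 @ 217) → take E (6 @ 105) → take A (5 @ 41) → take 11/13 of B → 40.62; 31/31 used.
3 item(s) taken whole; one partial (take 11/13 of B).

3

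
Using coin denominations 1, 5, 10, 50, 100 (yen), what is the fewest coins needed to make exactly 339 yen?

11

Use the largest denomination that fits, subtract, and repeat.
339 − 3×100→39 − 3×10→9 − 1×5→4 − 4×1→0
Total coins = 3 + 3 + 1 + 4 = 11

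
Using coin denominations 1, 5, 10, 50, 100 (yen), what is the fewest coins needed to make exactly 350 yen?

4

350 − 3×100→50 − 1×50→0
Total coins = 3 + 1 = 4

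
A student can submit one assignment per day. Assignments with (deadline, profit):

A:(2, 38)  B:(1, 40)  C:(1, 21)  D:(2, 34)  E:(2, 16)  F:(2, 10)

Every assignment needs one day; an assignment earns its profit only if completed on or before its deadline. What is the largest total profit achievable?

78

Sort by profit descending; place each in the latest free slot ≤ its deadline.
Profit order: B=40 A=38 D=34 C=21 E=16 F=10
Assign: B→slot 1, A→slot 2, D skipped, C skipped, E skipped, F skipped.
Slots: [1:B] [2:A]
Profit = 40 + 38 = 78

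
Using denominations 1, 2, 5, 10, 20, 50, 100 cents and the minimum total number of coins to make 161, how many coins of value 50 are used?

1

Greedy: take as many of the largest coin as possible, then repeat with the remainder.
161 − 1×100→61 − 1×50→11 − 1×10→1 − 1×1→0
Count of 50: 1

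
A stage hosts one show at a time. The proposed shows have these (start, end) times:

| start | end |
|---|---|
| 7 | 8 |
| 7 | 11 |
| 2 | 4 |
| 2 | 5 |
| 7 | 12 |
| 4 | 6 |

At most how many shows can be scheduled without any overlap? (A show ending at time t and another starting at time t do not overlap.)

3

Greedy by earliest finish: after sorting by end time, pick each interval compatible with the last pick.
Sorted by end: (2,4)  (2,5)  (4,6)  (7,8)  (7,11)  (7,12)
take (2,4); skip (2,5); take (4,6); take (7,8); skip (7,12).
Selected 3 shows.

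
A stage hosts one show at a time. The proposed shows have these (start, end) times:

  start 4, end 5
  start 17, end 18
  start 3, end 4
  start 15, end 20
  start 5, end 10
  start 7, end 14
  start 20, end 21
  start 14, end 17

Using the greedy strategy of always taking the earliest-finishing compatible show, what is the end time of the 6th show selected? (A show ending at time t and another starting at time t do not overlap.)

Sort by end time and greedily take each interval whose start is ≥ the last chosen end.
Sorted by end: (3,4)  (4,5)  (5,10)  (7,14)  (14,17)  (17,18)  (15,20)  (20,21)
take (3,4); take (4,5); take (5,10); skip (7,14); take (14,17); take (17,18); take (20,21).
Selected: (3,4) (4,5) (5,10) (14,17) (17,18) (20,21)

21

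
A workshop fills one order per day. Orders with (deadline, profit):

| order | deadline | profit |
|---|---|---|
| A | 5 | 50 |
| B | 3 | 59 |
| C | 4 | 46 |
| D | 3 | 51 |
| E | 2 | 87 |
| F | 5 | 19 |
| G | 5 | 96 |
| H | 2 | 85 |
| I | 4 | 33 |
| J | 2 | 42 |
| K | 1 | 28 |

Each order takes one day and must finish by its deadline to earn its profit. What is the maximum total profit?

377

Take jobs in profit order; each goes to the latest open slot no later than its deadline.
By profit: G(d5,96), E(d2,87), H(d2,85), B(d3,59), D(d3,51), A(d5,50), C(d4,46), J(d2,42), I(d4,33), K(d1,28), F(d5,19)
G→slot 5; E→slot 2; H→slot 1; B→slot 3; D skipped; A→slot 4; C skipped; J skipped; I skipped; K skipped; F skipped.
Profit = 85 + 87 + 59 + 50 + 96 = 377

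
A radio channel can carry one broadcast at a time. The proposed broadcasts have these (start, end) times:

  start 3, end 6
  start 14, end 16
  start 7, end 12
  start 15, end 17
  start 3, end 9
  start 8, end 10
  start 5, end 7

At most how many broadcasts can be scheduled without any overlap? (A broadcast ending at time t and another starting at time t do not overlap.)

3

By end time: (3,6), (5,7), (3,9), (8,10), (7,12), (14,16), (15,17).
Pick (3,6); next start ≥ 6 → (8,10); next start ≥ 10 → (14,16).
Selected 3 broadcasts.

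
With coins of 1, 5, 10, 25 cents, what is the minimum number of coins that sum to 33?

Greedy: take as many of the largest coin as possible, then repeat with the remainder.
33 − 1×25→8 − 1×5→3 − 3×1→0
Total coins = 1 + 1 + 3 = 5

5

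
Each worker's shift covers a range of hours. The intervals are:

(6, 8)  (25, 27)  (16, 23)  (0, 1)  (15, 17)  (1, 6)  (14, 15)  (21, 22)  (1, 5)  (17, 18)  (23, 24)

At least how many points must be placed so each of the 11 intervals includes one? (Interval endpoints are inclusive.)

Process intervals by earliest right end; each time one isn't hit yet, stab at its right endpoint.
Sorted: [0,1] [1,5] [1,6] [6,8] [14,15] [15,17] [17,18] [21,22] [16,23] [23,24] [25,27]
{[0,1],[1,5],[1,6]} hit by 1; {[6,8]} hit by 8; {[14,15],[15,17]} hit by 15; {[17,18]} hit by 18; {[21,22],[16,23]} hit by 22; {[23,24]} hit by 24; {[25,27]} hit by 27.
Points: 1, 8, 15, 18, 22, 24, 27 (7 total).

7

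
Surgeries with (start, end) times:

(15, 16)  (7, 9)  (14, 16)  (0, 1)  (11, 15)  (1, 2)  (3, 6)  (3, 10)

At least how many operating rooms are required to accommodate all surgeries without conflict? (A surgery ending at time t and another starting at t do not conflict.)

Count concurrent intervals with a sweep; the peak is the room count.
starts: [0, 1, 3, 3, 7, 11, 14, 15]
ends:   [1, 2, 6, 9, 10, 15, 16, 16]
s0→1 e1→0 s1→1 e2→0 s3→1 s3→2  — peak 2.

2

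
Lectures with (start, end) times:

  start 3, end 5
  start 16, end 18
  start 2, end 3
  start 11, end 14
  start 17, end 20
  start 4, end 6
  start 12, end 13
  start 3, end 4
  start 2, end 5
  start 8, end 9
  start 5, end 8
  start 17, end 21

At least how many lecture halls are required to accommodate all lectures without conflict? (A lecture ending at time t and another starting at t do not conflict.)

Events (time:±→running): 2:+→1 2:+→2 3:-→1 3:+→2 3:+→3 … peak 3.

3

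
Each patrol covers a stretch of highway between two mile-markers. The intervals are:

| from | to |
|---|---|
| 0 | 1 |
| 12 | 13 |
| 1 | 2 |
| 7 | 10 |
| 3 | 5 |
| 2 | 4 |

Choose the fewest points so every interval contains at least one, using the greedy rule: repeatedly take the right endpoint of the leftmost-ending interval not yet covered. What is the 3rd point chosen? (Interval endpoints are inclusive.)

By right end: [0,1]  [1,2]  [2,4]  [3,5]  [7,10]  [12,13]
[0,1] uncovered → point at 1; [2,4] uncovered → point at 4; [7,10] uncovered → point at 10; [12,13] uncovered → point at 13.
Points: 1, 4, 10, 13 (4 total).

10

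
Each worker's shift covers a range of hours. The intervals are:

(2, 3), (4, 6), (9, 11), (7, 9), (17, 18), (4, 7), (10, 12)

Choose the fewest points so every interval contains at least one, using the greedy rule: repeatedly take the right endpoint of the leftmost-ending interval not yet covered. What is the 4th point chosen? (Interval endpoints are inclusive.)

12

By right end: [2,3]  [4,6]  [4,7]  [7,9]  [9,11]  [10,12]  [17,18]
[2,3] uncovered → point at 3; [4,6] uncovered → point at 6; [7,9] uncovered → point at 9; [10,12] uncovered → point at 12; [17,18] uncovered → point at 18.
Points: 3, 6, 9, 12, 18 (5 total).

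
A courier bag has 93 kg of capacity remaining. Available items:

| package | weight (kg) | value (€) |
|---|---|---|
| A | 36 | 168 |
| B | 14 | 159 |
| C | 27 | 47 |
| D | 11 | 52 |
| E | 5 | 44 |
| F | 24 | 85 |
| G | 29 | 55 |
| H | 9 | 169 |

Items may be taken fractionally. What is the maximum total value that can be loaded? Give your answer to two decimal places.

Order: H (169/9=18.78) > B (159/14=11.36) > E (44/5=8.80) > D (52/11=4.73) > A (168/36=4.67) > F (85/24=3.54) > G (55/29=1.90) > C (47/27=1.74)
Fill: take H (9 @ 169) → take B (14 @ 159) → take E (5 @ 44) → take D (11 @ 52) → take A (36 @ 168) → take 18/24 of F → 63.75; 93/93 used.
Total value = 655.75

655.75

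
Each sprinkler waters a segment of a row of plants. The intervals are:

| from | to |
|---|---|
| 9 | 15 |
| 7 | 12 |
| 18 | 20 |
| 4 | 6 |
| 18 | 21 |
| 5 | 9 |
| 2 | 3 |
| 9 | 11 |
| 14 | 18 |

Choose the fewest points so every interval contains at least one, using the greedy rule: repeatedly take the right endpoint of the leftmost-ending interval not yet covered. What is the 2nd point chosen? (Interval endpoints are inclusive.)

6

Process intervals by earliest right end; each time one isn't hit yet, stab at its right endpoint.
By right end: [2,3]  [4,6]  [5,9]  [9,11]  [7,12]  [9,15]  [14,18]  [18,20]  [18,21]
[2,3] uncovered → point at 3; [4,6] uncovered → point at 6; [9,11] uncovered → point at 11; [14,18] uncovered → point at 18.
Points: 3, 6, 11, 18 (4 total).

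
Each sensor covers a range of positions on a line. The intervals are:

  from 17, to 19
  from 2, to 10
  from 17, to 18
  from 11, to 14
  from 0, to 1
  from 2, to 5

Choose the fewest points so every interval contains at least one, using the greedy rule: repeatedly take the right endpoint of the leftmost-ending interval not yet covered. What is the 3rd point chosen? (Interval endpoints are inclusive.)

Sort by right endpoint; whenever an interval is uncovered, place a point at its right end.
Sorted: [0,1] [2,5] [2,10] [11,14] [17,18] [17,19]
{[0,1]} hit by 1; {[2,5],[2,10]} hit by 5; {[11,14]} hit by 14; {[17,18],[17,19]} hit by 18.
Points: 1, 5, 14, 18 (4 total).

14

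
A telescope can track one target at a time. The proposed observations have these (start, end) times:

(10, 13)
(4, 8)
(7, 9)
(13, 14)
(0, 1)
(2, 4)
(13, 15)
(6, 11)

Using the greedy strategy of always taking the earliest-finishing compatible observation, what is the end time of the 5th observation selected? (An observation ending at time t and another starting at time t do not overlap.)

Greedy by earliest finish: after sorting by end time, pick each interval compatible with the last pick.
Sorted by end: (0,1)  (2,4)  (4,8)  (7,9)  (6,11)  (10,13)  (13,14)  (13,15)
take (0,1); take (2,4); take (4,8); skip (7,9); take (10,13); take (13,14).
Selected: (0,1) (2,4) (4,8) (10,13) (13,14)

14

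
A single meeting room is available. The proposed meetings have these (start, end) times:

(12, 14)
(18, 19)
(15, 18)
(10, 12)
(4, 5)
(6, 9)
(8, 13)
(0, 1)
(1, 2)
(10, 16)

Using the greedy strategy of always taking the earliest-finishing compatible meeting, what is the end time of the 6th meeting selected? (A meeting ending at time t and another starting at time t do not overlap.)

14

Sorted by end: (0,1)  (1,2)  (4,5)  (6,9)  (10,12)  (8,13)  (12,14)  (10,16)  (15,18)  (18,19)
take (0,1); take (1,2); take (4,5); take (6,9); take (10,12); take (12,14); skip (10,16); take (15,18); take (18,19).
Selected: (0,1) (1,2) (4,5) (6,9) (10,12) (12,14) (15,18) (18,19)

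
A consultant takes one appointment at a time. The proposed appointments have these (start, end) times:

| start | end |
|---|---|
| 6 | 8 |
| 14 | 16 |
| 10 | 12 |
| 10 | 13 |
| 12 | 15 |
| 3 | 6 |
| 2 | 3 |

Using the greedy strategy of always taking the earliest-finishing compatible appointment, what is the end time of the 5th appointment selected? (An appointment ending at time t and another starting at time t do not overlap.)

Sorted by end: (2,3)  (3,6)  (6,8)  (10,12)  (10,13)  (12,15)  (14,16)
take (2,3); take (3,6); take (6,8); take (10,12); skip (10,13); take (12,15); skip (14,16).
Selected: (2,3) (3,6) (6,8) (10,12) (12,15)

15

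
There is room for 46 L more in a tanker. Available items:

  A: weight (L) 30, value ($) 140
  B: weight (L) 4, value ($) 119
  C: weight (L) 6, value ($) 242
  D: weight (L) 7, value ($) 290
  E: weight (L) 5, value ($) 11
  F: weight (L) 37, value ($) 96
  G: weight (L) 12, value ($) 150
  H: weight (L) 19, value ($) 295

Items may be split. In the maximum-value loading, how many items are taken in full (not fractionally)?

Sort by value per unit weight and fill in that order.
Ratios (sorted): D 41.43, C 40.33, B 29.75, H 15.53, G 12.50, A 4.67, F 2.59, E 2.20
take D (7 @ 290); take C (6 @ 242); take B (4 @ 119); take H (19 @ 295); take 10/12 of G → 125.00. Capacity used 46/46.
4 item(s) taken whole; one partial (take 10/12 of G).

4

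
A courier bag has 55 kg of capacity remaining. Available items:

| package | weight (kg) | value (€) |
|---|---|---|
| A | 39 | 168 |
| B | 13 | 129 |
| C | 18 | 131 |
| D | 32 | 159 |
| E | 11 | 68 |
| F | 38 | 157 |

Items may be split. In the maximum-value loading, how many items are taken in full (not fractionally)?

3

Greedy by value/weight ratio, highest first.
Order: B (129/13=9.92) > C (131/18=7.28) > E (68/11=6.18) > D (159/32=4.97) > A (168/39=4.31) > F (157/38=4.13)
Fill: take B (13 @ 129) → take C (18 @ 131) → take E (11 @ 68) → take 13/32 of D → 64.59; 55/55 used.
3 item(s) taken whole; one partial (take 13/32 of D).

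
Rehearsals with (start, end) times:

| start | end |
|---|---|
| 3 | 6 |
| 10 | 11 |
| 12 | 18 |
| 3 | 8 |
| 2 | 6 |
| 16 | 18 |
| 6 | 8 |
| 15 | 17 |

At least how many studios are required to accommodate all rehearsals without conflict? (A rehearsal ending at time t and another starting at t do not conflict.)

3

The answer is the maximum number of intervals overlapping at any instant.
Events (time:±→running): 2:+→1 3:+→2 3:+→3 … peak 3.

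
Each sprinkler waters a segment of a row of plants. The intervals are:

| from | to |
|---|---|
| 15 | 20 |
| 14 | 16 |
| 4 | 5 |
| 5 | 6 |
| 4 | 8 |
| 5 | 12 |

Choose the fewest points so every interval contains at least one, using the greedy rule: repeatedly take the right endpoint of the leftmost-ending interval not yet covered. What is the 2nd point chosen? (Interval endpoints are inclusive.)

By right end: [4,5]  [5,6]  [4,8]  [5,12]  [14,16]  [15,20]
[4,5] uncovered → point at 5; [14,16] uncovered → point at 16.
Points: 5, 16 (2 total).

16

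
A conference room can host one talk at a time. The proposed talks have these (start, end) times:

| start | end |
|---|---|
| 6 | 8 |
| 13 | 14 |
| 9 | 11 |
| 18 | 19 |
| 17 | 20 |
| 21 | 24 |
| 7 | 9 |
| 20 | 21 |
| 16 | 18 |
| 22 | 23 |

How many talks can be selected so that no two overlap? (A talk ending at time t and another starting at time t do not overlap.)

7

Sort by end time and greedily take each interval whose start is ≥ the last chosen end.
Sorted by end: (6,8)  (7,9)  (9,11)  (13,14)  (16,18)  (18,19)  (17,20)  (20,21)  (22,23)  (21,24)
take (6,8); take (9,11); take (13,14); take (16,18); take (18,19); take (20,21); take (22,23); skip (21,24).
Selected 7 talks.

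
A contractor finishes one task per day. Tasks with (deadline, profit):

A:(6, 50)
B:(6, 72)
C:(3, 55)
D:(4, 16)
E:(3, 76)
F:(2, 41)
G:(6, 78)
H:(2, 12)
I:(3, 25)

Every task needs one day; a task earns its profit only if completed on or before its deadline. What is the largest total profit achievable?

Profit order: G=78 E=76 B=72 C=55 A=50 F=41 I=25 D=16 H=12
Assign: G→slot 6, E→slot 3, B→slot 5, C→slot 2, A→slot 4, F→slot 1, I skipped, D skipped, H skipped.
Slots: [1:F] [2:C] [3:E] [4:A] [5:B] [6:G]
Profit = 41 + 55 + 76 + 50 + 72 + 78 = 372

372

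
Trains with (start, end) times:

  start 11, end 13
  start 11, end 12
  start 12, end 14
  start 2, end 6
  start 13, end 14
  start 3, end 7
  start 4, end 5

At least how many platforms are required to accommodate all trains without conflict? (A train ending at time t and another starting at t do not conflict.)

3

Count concurrent intervals with a sweep; the peak is the room count.
starts: [2, 3, 4, 11, 11, 12, 13]
ends:   [5, 6, 7, 12, 13, 14, 14]
s2→1 s3→2 s4→3  — peak 3.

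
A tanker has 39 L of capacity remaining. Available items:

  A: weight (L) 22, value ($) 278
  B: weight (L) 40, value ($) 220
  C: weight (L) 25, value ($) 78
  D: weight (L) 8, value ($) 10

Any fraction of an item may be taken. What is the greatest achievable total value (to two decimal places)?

Ratios (sorted): A 12.64, B 5.50, C 3.12, D 1.25
take A (22 @ 278); take 17/40 of B → 93.50. Capacity used 39/39.
Total value = 371.50

371.50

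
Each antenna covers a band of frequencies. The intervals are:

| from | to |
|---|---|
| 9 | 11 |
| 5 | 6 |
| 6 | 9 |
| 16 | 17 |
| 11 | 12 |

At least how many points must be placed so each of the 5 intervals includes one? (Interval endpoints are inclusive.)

3

Process intervals by earliest right end; each time one isn't hit yet, stab at its right endpoint.
Sorted: [5,6] [6,9] [9,11] [11,12] [16,17]
{[5,6],[6,9]} hit by 6; {[9,11],[11,12]} hit by 11; {[16,17]} hit by 17.
Points: 6, 11, 17 (3 total).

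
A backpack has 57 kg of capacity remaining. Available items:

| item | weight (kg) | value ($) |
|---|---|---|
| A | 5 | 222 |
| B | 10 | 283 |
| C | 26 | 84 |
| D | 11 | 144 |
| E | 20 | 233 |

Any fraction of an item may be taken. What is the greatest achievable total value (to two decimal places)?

917.54

Sort by value per unit weight and fill in that order.
Order: A (222/5=44.40) > B (283/10=28.30) > D (144/11=13.09) > E (233/20=11.65) > C (84/26=3.23)
Fill: take A (5 @ 222) → take B (10 @ 283) → take D (11 @ 144) → take E (20 @ 233) → take 11/26 of C → 35.54; 57/57 used.
Total value = 917.54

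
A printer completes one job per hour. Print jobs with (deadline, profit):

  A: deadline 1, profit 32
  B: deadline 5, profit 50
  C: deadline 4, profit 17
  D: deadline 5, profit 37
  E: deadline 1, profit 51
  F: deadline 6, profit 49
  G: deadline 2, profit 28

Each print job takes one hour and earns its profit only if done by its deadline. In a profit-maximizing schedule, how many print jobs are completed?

Take jobs in profit order; each goes to the latest open slot no later than its deadline.
By profit: E(d1,51), B(d5,50), F(d6,49), D(d5,37), A(d1,32), G(d2,28), C(d4,17)
E→slot 1; B→slot 5; F→slot 6; D→slot 4; A skipped; G→slot 2; C→slot 3.
6 of 7 scheduled.

6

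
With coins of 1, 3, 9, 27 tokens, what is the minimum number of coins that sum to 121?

7

Use the largest denomination that fits, subtract, and repeat.
121 − 4×27→13 − 1×9→4 − 1×3→1 − 1×1→0
Total coins = 4 + 1 + 1 + 1 = 7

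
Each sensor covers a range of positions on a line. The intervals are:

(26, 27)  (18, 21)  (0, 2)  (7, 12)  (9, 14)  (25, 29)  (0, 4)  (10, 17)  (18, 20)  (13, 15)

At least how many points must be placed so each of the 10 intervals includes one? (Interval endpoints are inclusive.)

Sort by right endpoint; whenever an interval is uncovered, place a point at its right end.
Sorted: [0,2] [0,4] [7,12] [9,14] [13,15] [10,17] [18,20] [18,21] [26,27] [25,29]
{[0,2],[0,4]} hit by 2; {[7,12],[9,14]} hit by 12; {[13,15],[10,17]} hit by 15; {[18,20],[18,21]} hit by 20; {[26,27],[25,29]} hit by 27.
Points: 2, 12, 15, 20, 27 (5 total).

5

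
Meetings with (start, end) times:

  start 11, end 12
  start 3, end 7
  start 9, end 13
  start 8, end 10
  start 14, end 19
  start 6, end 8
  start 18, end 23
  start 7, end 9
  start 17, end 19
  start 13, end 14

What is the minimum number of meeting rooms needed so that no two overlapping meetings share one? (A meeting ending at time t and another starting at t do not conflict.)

starts: [3, 6, 7, 8, 9, 11, 13, 14, 17, 18]
ends:   [7, 8, 9, 10, 12, 13, 14, 19, 19, 23]
s3→1 s6→2 e7→1 s7→2 e8→1 s8→2 e9→1 s9→2 e10→1 s11→2 e12→1 e13→0 s13→1 e14→0 s14→1 s17→2 s18→3  — peak 3.

3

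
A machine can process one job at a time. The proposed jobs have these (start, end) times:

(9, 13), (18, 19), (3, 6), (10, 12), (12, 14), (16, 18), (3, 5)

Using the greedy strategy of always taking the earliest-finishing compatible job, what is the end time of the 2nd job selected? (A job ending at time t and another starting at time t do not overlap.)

Greedy by earliest finish: after sorting by end time, pick each interval compatible with the last pick.
Sorted by end: (3,5)  (3,6)  (10,12)  (9,13)  (12,14)  (16,18)  (18,19)
take (3,5); take (10,12); take (12,14); take (16,18); take (18,19).
Selected: (3,5) (10,12) (12,14) (16,18) (18,19)

12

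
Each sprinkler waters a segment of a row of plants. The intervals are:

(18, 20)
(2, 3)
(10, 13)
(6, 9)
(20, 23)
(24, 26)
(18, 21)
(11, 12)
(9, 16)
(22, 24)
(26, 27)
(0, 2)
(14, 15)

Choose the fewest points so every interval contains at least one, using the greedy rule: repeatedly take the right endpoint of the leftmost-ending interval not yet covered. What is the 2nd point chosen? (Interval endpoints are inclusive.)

9

Sort by right endpoint; whenever an interval is uncovered, place a point at its right end.
By right end: [0,2]  [2,3]  [6,9]  [11,12]  [10,13]  [14,15]  [9,16]  [18,20]  [18,21]  [20,23]  [22,24]  [24,26]  [26,27]
[0,2] uncovered → point at 2; [6,9] uncovered → point at 9; [11,12] uncovered → point at 12; [14,15] uncovered → point at 15; [18,20] uncovered → point at 20; [22,24] uncovered → point at 24; [26,27] uncovered → point at 27.
Points: 2, 9, 12, 15, 20, 24, 27 (7 total).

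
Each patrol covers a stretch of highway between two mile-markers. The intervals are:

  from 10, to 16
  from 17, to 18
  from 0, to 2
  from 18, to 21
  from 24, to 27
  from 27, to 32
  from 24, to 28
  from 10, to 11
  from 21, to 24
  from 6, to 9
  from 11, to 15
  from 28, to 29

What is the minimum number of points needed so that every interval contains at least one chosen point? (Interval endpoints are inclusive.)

Sort by right endpoint; whenever an interval is uncovered, place a point at its right end.
By right end: [0,2]  [6,9]  [10,11]  [11,15]  [10,16]  [17,18]  [18,21]  [21,24]  [24,27]  [24,28]  [28,29]  [27,32]
[0,2] uncovered → point at 2; [6,9] uncovered → point at 9; [10,11] uncovered → point at 11; [17,18] uncovered → point at 18; [21,24] uncovered → point at 24; [28,29] uncovered → point at 29.
Points: 2, 9, 11, 18, 24, 29 (6 total).

6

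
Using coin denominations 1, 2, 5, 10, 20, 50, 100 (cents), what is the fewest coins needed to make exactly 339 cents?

Use the largest denomination that fits, subtract, and repeat.
339 − 3×100→39 − 1×20→19 − 1×10→9 − 1×5→4 − 2×2→0
Total coins = 3 + 1 + 1 + 1 + 2 = 8

8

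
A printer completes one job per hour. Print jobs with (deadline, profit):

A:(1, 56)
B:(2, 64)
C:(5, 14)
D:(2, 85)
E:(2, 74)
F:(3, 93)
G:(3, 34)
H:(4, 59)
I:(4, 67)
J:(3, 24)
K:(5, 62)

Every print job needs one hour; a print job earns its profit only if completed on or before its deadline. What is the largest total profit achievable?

Take jobs in profit order; each goes to the latest open slot no later than its deadline.
Profit order: F=93 D=85 E=74 I=67 B=64 K=62 H=59 A=56 G=34 J=24 C=14
Assign: F→slot 3, D→slot 2, E→slot 1, I→slot 4, B skipped, K→slot 5, H skipped, A skipped, G skipped, J skipped, C skipped.
Slots: [1:E] [2:D] [3:F] [4:I] [5:K]
Profit = 74 + 85 + 93 + 67 + 62 = 381

381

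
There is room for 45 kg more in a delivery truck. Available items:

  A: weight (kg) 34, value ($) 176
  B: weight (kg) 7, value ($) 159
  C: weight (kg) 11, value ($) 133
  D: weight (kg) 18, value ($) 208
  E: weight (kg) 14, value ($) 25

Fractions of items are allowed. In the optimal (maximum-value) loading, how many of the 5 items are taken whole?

3

Sort by value per unit weight and fill in that order.
Order: B (159/7=22.71) > C (133/11=12.09) > D (208/18=11.56) > A (176/34=5.18) > E (25/14=1.79)
Fill: take B (7 @ 159) → take C (11 @ 133) → take D (18 @ 208) → take 9/34 of A → 46.59; 45/45 used.
3 item(s) taken whole; one partial (take 9/34 of A).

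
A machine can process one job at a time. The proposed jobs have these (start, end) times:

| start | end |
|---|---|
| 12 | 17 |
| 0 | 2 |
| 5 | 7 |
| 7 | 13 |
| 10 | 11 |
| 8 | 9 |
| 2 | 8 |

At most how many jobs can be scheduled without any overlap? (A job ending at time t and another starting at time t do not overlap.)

Sort by end time and greedily take each interval whose start is ≥ the last chosen end.
By end time: (0,2), (5,7), (2,8), (8,9), (10,11), (7,13), (12,17).
Pick (0,2); next start ≥ 2 → (5,7); next start ≥ 7 → (8,9); next start ≥ 9 → (10,11); next start ≥ 11 → (12,17).
Selected 5 jobs.

5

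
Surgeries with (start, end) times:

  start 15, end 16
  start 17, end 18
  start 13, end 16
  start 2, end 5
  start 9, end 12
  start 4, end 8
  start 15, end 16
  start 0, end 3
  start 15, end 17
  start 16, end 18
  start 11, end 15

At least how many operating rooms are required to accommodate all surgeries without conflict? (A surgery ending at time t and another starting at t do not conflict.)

Count concurrent intervals with a sweep; the peak is the room count.
starts: [0, 2, 4, 9, 11, 13, 15, 15, 15, 16, 17]
ends:   [3, 5, 8, 12, 15, 16, 16, 16, 17, 18, 18]
s0→1 s2→2 e3→1 s4→2 e5→1 e8→0 s9→1 s11→2 e12→1 s13→2 e15→1 s15→2 s15→3 s15→4  — peak 4.

4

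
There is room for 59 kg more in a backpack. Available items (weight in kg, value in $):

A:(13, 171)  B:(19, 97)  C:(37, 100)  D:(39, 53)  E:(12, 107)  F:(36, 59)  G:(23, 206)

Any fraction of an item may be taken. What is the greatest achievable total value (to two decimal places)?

540.16

Sort by value per unit weight and fill in that order.
Ratios (sorted): A 13.15, G 8.96, E 8.92, B 5.11, C 2.70, F 1.64, D 1.36
take A (13 @ 171); take G (23 @ 206); take E (12 @ 107); take 11/19 of B → 56.16. Capacity used 59/59.
Total value = 540.16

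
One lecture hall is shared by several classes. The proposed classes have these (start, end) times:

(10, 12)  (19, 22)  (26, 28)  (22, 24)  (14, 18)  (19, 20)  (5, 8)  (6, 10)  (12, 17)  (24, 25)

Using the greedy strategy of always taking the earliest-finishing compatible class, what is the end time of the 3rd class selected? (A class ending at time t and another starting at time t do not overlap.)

Order by finish time; keep every interval that doesn't clash with the previous kept one.
By end time: (5,8), (6,10), (10,12), (12,17), (14,18), (19,20), (19,22), (22,24), (24,25), (26,28).
Pick (5,8); next start ≥ 8 → (10,12); next start ≥ 12 → (12,17); next start ≥ 17 → (19,20); next start ≥ 20 → (22,24); next start ≥ 24 → (24,25); next start ≥ 25 → (26,28).
Selected: (5,8) (10,12) (12,17) (19,20) (22,24) (24,25) (26,28)

17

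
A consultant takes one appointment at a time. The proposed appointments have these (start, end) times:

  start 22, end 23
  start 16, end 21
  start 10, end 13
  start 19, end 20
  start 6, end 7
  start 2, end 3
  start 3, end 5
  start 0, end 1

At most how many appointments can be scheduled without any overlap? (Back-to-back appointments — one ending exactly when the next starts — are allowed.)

7

Sort by end time and greedily take each interval whose start is ≥ the last chosen end.
Sorted by end: (0,1)  (2,3)  (3,5)  (6,7)  (10,13)  (19,20)  (16,21)  (22,23)
take (0,1); take (2,3); take (3,5); take (6,7); take (10,13); take (19,20); take (22,23).
Selected 7 appointments.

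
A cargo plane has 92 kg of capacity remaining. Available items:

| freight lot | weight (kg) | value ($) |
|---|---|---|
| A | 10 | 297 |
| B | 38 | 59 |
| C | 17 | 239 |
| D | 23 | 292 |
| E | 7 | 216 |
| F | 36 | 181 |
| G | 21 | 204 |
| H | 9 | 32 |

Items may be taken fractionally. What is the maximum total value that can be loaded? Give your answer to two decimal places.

Ratios (sorted): E 30.86, A 29.70, C 14.06, D 12.70, G 9.71, F 5.03, H 3.56, B 1.55
take E (7 @ 216); take A (10 @ 297); take C (17 @ 239); take D (23 @ 292); take G (21 @ 204); take 14/36 of F → 70.39. Capacity used 92/92.
Total value = 1318.39

1318.39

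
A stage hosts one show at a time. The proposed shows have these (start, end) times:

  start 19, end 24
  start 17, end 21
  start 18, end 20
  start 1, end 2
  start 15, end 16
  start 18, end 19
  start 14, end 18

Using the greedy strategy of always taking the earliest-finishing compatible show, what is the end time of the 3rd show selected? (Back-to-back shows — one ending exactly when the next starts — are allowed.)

19

Sort by end time and greedily take each interval whose start is ≥ the last chosen end.
By end time: (1,2), (15,16), (14,18), (18,19), (18,20), (17,21), (19,24).
Pick (1,2); next start ≥ 2 → (15,16); next start ≥ 16 → (18,19); next start ≥ 19 → (19,24).
Selected: (1,2) (15,16) (18,19) (19,24)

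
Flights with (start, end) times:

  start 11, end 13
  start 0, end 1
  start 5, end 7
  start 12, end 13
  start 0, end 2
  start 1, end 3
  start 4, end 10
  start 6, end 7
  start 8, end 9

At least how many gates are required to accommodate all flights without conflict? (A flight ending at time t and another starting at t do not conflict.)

Events (time:±→running): 0:+→1 0:+→2 1:-→1 1:+→2 2:-→1 3:-→0 4:+→1 5:+→2 6:+→3 … peak 3.

3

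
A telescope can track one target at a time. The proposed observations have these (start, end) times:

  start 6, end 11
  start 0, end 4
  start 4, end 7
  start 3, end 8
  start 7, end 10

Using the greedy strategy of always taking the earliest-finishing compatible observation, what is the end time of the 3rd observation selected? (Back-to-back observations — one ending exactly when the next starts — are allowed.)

Greedy by earliest finish: after sorting by end time, pick each interval compatible with the last pick.
By end time: (0,4), (4,7), (3,8), (7,10), (6,11).
Pick (0,4); next start ≥ 4 → (4,7); next start ≥ 7 → (7,10).
Selected: (0,4) (4,7) (7,10)

10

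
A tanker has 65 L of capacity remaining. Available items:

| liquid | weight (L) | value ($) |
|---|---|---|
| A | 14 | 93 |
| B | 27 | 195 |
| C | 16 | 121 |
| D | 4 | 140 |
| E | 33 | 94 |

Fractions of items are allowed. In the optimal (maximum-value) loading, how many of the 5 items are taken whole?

4

Order: D (140/4=35.00) > C (121/16=7.56) > B (195/27=7.22) > A (93/14=6.64) > E (94/33=2.85)
Fill: take D (4 @ 140) → take C (16 @ 121) → take B (27 @ 195) → take A (14 @ 93) → take 4/33 of E → 11.39; 65/65 used.
4 item(s) taken whole; one partial (take 4/33 of E).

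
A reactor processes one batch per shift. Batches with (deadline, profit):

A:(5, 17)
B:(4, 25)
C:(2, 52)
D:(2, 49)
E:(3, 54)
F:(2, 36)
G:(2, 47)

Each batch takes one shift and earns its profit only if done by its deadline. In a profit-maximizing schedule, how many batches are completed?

5

Take jobs in profit order; each goes to the latest open slot no later than its deadline.
Profit order: E=54 C=52 D=49 G=47 F=36 B=25 A=17
Assign: E→slot 3, C→slot 2, D→slot 1, G skipped, F skipped, B→slot 4, A→slot 5.
Slots: [1:D] [2:C] [3:E] [4:B] [5:A]
5 of 7 scheduled.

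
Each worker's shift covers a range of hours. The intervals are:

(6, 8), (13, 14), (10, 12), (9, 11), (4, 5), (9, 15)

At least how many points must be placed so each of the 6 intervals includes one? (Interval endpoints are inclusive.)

Sorted: [4,5] [6,8] [9,11] [10,12] [13,14] [9,15]
{[4,5]} hit by 5; {[6,8]} hit by 8; {[9,11],[10,12]} hit by 11; {[13,14],[9,15]} hit by 14.
Points: 5, 8, 11, 14 (4 total).

4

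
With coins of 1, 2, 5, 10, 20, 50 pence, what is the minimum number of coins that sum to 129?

129 − 2×50→29 − 1×20→9 − 1×5→4 − 2×2→0
Total coins = 2 + 1 + 1 + 2 = 6

6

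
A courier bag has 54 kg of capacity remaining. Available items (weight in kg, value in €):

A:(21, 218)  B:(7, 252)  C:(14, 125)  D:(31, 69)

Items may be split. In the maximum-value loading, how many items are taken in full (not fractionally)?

3

Ratios (sorted): B 36.00, A 10.38, C 8.93, D 2.23
take B (7 @ 252); take A (21 @ 218); take C (14 @ 125); take 12/31 of D → 26.71. Capacity used 54/54.
3 item(s) taken whole; one partial (take 12/31 of D).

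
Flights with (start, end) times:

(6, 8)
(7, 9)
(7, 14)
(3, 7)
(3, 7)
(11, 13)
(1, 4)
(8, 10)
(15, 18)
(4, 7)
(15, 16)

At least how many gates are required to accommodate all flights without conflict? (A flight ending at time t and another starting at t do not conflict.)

The answer is the maximum number of intervals overlapping at any instant.
Events (time:±→running): 1:+→1 3:+→2 3:+→3 4:-→2 4:+→3 6:+→4 … peak 4.

4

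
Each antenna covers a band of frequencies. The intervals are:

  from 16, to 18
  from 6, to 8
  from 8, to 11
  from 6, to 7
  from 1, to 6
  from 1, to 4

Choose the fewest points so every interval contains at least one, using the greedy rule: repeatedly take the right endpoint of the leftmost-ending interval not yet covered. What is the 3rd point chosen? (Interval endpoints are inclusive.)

Sorted: [1,4] [1,6] [6,7] [6,8] [8,11] [16,18]
{[1,4],[1,6]} hit by 4; {[6,7],[6,8]} hit by 7; {[8,11]} hit by 11; {[16,18]} hit by 18.
Points: 4, 7, 11, 18 (4 total).

11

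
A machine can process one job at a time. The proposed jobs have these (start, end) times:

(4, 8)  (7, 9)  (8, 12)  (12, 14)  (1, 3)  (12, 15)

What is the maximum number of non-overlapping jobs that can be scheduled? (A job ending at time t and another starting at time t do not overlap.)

4

Greedy by earliest finish: after sorting by end time, pick each interval compatible with the last pick.
Sorted by end: (1,3)  (4,8)  (7,9)  (8,12)  (12,14)  (12,15)
take (1,3); take (4,8); take (8,12); take (12,14).
Selected 4 jobs.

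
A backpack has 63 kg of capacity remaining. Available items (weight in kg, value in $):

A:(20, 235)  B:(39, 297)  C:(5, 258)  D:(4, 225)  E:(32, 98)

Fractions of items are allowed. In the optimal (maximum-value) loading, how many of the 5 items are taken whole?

Sort by value per unit weight and fill in that order.
Order: D (225/4=56.25) > C (258/5=51.60) > A (235/20=11.75) > B (297/39=7.62) > E (98/32=3.06)
Fill: take D (4 @ 225) → take C (5 @ 258) → take A (20 @ 235) → take 34/39 of B → 258.92; 63/63 used.
3 item(s) taken whole; one partial (take 34/39 of B).

3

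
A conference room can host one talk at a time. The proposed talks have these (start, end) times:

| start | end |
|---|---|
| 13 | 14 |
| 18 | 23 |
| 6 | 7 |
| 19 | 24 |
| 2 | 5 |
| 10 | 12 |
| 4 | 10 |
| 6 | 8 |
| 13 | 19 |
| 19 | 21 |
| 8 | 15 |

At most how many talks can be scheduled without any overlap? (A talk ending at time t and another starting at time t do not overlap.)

5

Greedy by earliest finish: after sorting by end time, pick each interval compatible with the last pick.
By end time: (2,5), (6,7), (6,8), (4,10), (10,12), (13,14), (8,15), (13,19), (19,21), (18,23), (19,24).
Pick (2,5); next start ≥ 5 → (6,7); next start ≥ 7 → (10,12); next start ≥ 12 → (13,14); next start ≥ 14 → (19,21).
Selected 5 talks.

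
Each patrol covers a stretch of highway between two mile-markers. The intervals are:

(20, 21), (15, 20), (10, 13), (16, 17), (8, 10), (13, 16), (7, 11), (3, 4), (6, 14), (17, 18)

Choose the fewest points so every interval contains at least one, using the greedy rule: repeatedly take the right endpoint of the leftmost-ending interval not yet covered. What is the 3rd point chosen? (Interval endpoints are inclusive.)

Sort by right endpoint; whenever an interval is uncovered, place a point at its right end.
By right end: [3,4]  [8,10]  [7,11]  [10,13]  [6,14]  [13,16]  [16,17]  [17,18]  [15,20]  [20,21]
[3,4] uncovered → point at 4; [8,10] uncovered → point at 10; [13,16] uncovered → point at 16; [17,18] uncovered → point at 18; [20,21] uncovered → point at 21.
Points: 4, 10, 16, 18, 21 (5 total).

16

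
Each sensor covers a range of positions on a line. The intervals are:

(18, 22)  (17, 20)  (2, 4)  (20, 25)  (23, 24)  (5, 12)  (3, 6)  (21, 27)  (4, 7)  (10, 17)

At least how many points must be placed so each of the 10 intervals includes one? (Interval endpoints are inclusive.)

Sorted: [2,4] [3,6] [4,7] [5,12] [10,17] [17,20] [18,22] [23,24] [20,25] [21,27]
{[2,4],[3,6],[4,7]} hit by 4; {[5,12],[10,17]} hit by 12; {[17,20],[18,22]} hit by 20; {[23,24],[20,25],[21,27]} hit by 24.
Points: 4, 12, 20, 24 (4 total).

4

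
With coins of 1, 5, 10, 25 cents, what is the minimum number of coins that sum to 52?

52 − 2×25→2 − 2×1→0
Total coins = 2 + 2 = 4

4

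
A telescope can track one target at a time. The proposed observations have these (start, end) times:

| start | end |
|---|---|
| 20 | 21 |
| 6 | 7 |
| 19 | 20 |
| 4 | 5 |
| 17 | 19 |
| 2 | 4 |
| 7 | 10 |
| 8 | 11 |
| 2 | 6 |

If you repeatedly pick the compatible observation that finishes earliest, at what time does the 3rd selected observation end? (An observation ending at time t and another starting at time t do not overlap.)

7

By end time: (2,4), (4,5), (2,6), (6,7), (7,10), (8,11), (17,19), (19,20), (20,21).
Pick (2,4); next start ≥ 4 → (4,5); next start ≥ 5 → (6,7); next start ≥ 7 → (7,10); next start ≥ 10 → (17,19); next start ≥ 19 → (19,20); next start ≥ 20 → (20,21).
Selected: (2,4) (4,5) (6,7) (7,10) (17,19) (19,20) (20,21)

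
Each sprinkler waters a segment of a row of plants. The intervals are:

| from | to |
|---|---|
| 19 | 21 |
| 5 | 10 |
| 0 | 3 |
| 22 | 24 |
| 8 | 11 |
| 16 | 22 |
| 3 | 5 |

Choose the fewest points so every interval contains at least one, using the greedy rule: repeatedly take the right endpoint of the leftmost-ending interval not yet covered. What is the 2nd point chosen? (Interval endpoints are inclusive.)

10

Sorted: [0,3] [3,5] [5,10] [8,11] [19,21] [16,22] [22,24]
{[0,3],[3,5]} hit by 3; {[5,10],[8,11]} hit by 10; {[19,21],[16,22]} hit by 21; {[22,24]} hit by 24.
Points: 3, 10, 21, 24 (4 total).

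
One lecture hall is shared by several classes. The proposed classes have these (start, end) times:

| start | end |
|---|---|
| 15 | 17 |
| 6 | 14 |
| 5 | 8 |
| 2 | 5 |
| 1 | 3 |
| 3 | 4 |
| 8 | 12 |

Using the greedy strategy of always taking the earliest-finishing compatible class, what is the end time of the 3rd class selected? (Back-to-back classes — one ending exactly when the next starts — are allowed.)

8

By end time: (1,3), (3,4), (2,5), (5,8), (8,12), (6,14), (15,17).
Pick (1,3); next start ≥ 3 → (3,4); next start ≥ 4 → (5,8); next start ≥ 8 → (8,12); next start ≥ 12 → (15,17).
Selected: (1,3) (3,4) (5,8) (8,12) (15,17)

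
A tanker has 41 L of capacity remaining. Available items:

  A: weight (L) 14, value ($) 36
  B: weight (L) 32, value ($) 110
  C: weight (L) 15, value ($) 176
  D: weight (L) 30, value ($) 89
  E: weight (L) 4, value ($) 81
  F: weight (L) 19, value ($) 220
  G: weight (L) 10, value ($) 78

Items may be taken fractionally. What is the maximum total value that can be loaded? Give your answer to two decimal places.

500.40

Greedy by value/weight ratio, highest first.
Ratios (sorted): E 20.25, C 11.73, F 11.58, G 7.80, B 3.44, D 2.97, A 2.57
take E (4 @ 81); take C (15 @ 176); take F (19 @ 220); take 3/10 of G → 23.40. Capacity used 41/41.
Total value = 500.40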